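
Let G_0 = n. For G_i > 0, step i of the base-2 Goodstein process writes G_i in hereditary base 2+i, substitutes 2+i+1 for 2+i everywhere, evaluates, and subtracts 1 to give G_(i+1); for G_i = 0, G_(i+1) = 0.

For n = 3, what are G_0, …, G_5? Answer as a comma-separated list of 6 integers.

G_0=3  [base 2] 2 + 1  →[2↦3]→  3 + 1 = 4  −1 ⇒ G_1=3
G_1=3  [base 3] 3  →[3↦4]→  4 = 4  −1 ⇒ G_2=3
G_2=3  [base 4] 3  →[4↦5]→  3 = 3  −1 ⇒ G_3=2
G_3=2  [base 5] 2  →[5↦6]→  2 = 2  −1 ⇒ G_4=1
G_4=1  [base 6] 1  →[6↦7]→  1 = 1  −1 ⇒ G_5=0

3, 3, 3, 2, 1, 0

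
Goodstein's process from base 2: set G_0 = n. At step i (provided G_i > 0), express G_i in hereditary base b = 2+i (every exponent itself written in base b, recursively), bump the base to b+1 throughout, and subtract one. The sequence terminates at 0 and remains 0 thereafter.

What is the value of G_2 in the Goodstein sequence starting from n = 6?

step 0: 6 = 2^2 + 2; sub 3 for 2: 3^3 + 3; = 30; G_1 = 30−1 = 29
step 1: 29 = 3^3 + 2; sub 4 for 3: 4^4 + 2; = 258; G_2 = 258−1 = 257
step 2: 257 = 4^4 + 1; sub 5 for 4: 5^5 + 1; = 3126; G_3 = 3126−1 = 3125

257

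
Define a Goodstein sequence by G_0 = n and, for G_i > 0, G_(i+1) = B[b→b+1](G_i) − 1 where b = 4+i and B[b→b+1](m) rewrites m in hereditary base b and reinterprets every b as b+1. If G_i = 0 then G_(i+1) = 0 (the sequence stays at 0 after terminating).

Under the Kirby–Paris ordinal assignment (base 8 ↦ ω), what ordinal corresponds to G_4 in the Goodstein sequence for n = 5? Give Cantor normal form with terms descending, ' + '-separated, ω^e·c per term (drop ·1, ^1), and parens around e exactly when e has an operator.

G_0 = 5. HB_4(5) = 4 + 1. Bump = 6. G_1 = 5.
G_1 = 5. HB_5(5) = 5. Bump = 6. G_2 = 5.
G_2 = 5. HB_6(5) = 5. Bump = 5. G_3 = 4.
G_3 = 4. HB_7(4) = 4. Bump = 4. G_4 = 3.
G_4 = 3. HB_8(3) = 3. Bump = 3. G_5 = 2.

3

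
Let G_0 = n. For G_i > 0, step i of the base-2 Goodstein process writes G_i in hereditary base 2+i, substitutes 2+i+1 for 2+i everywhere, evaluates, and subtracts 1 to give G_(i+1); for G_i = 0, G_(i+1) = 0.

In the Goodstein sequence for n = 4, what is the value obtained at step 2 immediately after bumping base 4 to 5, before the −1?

i=0: 4 = 2^2 (b=2); 2→3: 3^3 = 27; 27−1 = 26
i=1: 26 = 2·3^2 + 2·3 + 2 (b=3); 3→4: 2·4^2 + 2·4 + 2 = 42; 42−1 = 41

61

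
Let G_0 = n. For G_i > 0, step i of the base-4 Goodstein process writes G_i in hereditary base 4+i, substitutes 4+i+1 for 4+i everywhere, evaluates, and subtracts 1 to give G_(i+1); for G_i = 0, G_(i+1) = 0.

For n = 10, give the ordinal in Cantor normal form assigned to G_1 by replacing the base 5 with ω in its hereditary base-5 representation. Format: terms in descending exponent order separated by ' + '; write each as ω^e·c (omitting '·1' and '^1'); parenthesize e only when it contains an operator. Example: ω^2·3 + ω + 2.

ω·2 + 1

G_0=10  [base 4] 2·4 + 2  →[4↦5]→  2·5 + 2 = 12  −1 ⇒ G_1=11
G_1=11  [base 5] 2·5 + 1  →[5↦6]→  2·6 + 1 = 13  −1 ⇒ G_2=12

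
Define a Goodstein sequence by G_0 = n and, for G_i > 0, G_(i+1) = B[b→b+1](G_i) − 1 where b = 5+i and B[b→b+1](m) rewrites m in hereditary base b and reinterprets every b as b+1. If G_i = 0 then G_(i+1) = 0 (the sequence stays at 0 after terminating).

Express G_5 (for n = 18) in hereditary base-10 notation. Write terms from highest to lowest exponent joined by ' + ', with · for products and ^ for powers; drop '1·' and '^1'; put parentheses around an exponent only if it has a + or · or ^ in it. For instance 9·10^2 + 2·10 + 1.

G_0=18  [base 5] 3·5 + 3  →[5↦6]→  3·6 + 3 = 21  −1 ⇒ G_1=20
G_1=20  [base 6] 3·6 + 2  →[6↦7]→  3·7 + 2 = 23  −1 ⇒ G_2=22
G_2=22  [base 7] 3·7 + 1  →[7↦8]→  3·8 + 1 = 25  −1 ⇒ G_3=24
G_3=24  [base 8] 3·8  →[8↦9]→  3·9 = 27  −1 ⇒ G_4=26
G_4=26  [base 9] 2·9 + 8  →[9↦10]→  2·10 + 8 = 28  −1 ⇒ G_5=27
G_5=27  [base 10] 2·10 + 7  →[10↦11]→  2·11 + 7 = 29  −1 ⇒ G_6=28

2·10 + 7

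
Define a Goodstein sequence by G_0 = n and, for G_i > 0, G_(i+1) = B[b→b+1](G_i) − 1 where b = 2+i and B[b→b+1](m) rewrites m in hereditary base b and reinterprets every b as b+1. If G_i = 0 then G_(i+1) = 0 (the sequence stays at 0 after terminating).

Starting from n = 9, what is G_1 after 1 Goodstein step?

step 0: 9 = 2^(2 + 1) + 1; sub 3 for 2: 3^(3 + 1) + 1; = 82; G_1 = 82−1 = 81
step 1: 81 = 3^(3 + 1); sub 4 for 3: 4^(4 + 1); = 1024; G_2 = 1024−1 = 1023

81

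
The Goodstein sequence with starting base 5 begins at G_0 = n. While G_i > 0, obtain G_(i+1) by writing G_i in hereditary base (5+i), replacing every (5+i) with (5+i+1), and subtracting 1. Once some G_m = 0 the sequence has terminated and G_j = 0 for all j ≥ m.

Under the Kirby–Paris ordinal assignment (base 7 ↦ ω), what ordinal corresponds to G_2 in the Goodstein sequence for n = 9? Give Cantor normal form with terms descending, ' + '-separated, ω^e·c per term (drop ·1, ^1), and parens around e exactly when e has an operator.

ω + 2

base 5: 9 = 5 + 4; at 6: 6 + 4 = 10; next = 9
base 6: 9 = 6 + 3; at 7: 7 + 3 = 10; next = 9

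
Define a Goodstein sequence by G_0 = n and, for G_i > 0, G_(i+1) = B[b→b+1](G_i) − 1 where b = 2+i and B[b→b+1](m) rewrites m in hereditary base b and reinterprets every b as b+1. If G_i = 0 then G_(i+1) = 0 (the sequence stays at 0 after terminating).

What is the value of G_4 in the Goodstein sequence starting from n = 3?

1

3 —HB2→ 2 + 1 —bump→ 3 + 1 = 4 —(−1)→ 3
3 —HB3→ 3 —bump→ 4 = 4 —(−1)→ 3
3 —HB4→ 3 —bump→ 3 = 3 —(−1)→ 2
2 —HB5→ 2 —bump→ 2 = 2 —(−1)→ 1
1 —HB6→ 1 —bump→ 1 = 1 —(−1)→ 0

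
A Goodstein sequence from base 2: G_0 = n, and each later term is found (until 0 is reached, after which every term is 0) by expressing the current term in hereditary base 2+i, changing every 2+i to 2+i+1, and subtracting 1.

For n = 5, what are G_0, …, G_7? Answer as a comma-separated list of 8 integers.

base 2: 5 = 2^2 + 1; at 3: 3^3 + 1 = 28; next = 27
base 3: 27 = 3^3; at 4: 4^4 = 256; next = 255
base 4: 255 = 3·4^3 + 3·4^2 + 3·4 + 3; at 5: 3·5^3 + 3·5^2 + 3·5 + 3 = 468; next = 467
base 5: 467 = 3·5^3 + 3·5^2 + 3·5 + 2; at 6: 3·6^3 + 3·6^2 + 3·6 + 2 = 776; next = 775
base 6: 775 = 3·6^3 + 3·6^2 + 3·6 + 1; at 7: 3·7^3 + 3·7^2 + 3·7 + 1 = 1198; next = 1197
base 7: 1197 = 3·7^3 + 3·7^2 + 3·7; at 8: 3·8^3 + 3·8^2 + 3·8 = 1752; next = 1751
base 8: 1751 = 3·8^3 + 3·8^2 + 2·8 + 7; at 9: 3·9^3 + 3·9^2 + 2·9 + 7 = 2455; next = 2454

5, 27, 255, 467, 775, 1197, 1751, 2454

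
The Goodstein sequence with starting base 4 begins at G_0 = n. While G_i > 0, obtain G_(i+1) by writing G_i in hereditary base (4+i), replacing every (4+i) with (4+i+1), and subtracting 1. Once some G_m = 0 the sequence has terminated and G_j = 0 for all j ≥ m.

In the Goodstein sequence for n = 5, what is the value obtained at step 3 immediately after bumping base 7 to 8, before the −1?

5 —HB4→ 4 + 1 —bump→ 5 + 1 = 6 —(−1)→ 5
5 —HB5→ 5 —bump→ 6 = 6 —(−1)→ 5
5 —HB6→ 5 —bump→ 5 = 5 —(−1)→ 4
4 —HB7→ 4 —bump→ 4 = 4 —(−1)→ 3

4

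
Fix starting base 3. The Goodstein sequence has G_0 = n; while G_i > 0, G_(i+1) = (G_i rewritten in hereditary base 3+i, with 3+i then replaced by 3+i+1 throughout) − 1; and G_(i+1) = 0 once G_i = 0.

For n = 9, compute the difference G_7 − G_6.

1

step 0: 9 = 3^2; sub 4 for 3: 4^2; = 16; G_1 = 16−1 = 15
step 1: 15 = 3·4 + 3; sub 5 for 4: 3·5 + 3; = 18; G_2 = 18−1 = 17
step 2: 17 = 3·5 + 2; sub 6 for 5: 3·6 + 2; = 20; G_3 = 20−1 = 19
step 3: 19 = 3·6 + 1; sub 7 for 6: 3·7 + 1; = 22; G_4 = 22−1 = 21
step 4: 21 = 3·7; sub 8 for 7: 3·8; = 24; G_5 = 24−1 = 23
step 5: 23 = 2·8 + 7; sub 9 for 8: 2·9 + 7; = 25; G_6 = 25−1 = 24
step 6: 24 = 2·9 + 6; sub 10 for 9: 2·10 + 6; = 26; G_7 = 26−1 = 25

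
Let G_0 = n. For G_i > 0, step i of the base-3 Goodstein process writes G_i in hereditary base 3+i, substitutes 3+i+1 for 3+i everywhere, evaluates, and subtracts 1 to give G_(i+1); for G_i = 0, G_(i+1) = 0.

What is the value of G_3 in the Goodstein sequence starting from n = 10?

27

G_0=10  [base 3] 3^2 + 1  →[3↦4]→  4^2 + 1 = 17  −1 ⇒ G_1=16
G_1=16  [base 4] 4^2  →[4↦5]→  5^2 = 25  −1 ⇒ G_2=24
G_2=24  [base 5] 4·5 + 4  →[5↦6]→  4·6 + 4 = 28  −1 ⇒ G_3=27
G_3=27  [base 6] 4·6 + 3  →[6↦7]→  4·7 + 3 = 31  −1 ⇒ G_4=30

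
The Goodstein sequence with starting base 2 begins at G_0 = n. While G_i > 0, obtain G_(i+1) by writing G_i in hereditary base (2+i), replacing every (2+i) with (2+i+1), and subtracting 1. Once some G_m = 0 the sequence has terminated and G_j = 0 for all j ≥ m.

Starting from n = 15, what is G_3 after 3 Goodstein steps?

18752

i=0: 15 = 2^(2 + 1) + 2^2 + 2 + 1 (b=2); 2→3: 3^(3 + 1) + 3^3 + 3 + 1 = 112; 112−1 = 111
i=1: 111 = 3^(3 + 1) + 3^3 + 3 (b=3); 3→4: 4^(4 + 1) + 4^4 + 4 = 1284; 1284−1 = 1283
i=2: 1283 = 4^(4 + 1) + 4^4 + 3 (b=4); 4→5: 5^(5 + 1) + 5^5 + 3 = 18753; 18753−1 = 18752
i=3: 18752 = 5^(5 + 1) + 5^5 + 2 (b=5); 5→6: 6^(6 + 1) + 6^6 + 2 = 326594; 326594−1 = 326593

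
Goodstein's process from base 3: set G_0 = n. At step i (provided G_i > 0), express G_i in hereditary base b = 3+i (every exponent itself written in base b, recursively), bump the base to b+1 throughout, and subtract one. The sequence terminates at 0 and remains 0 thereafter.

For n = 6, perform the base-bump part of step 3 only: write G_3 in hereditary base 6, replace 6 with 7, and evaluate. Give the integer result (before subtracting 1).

8

G_0 = 6. HB_3(6) = 2·3. Bump = 8. G_1 = 7.
G_1 = 7. HB_4(7) = 4 + 3. Bump = 8. G_2 = 7.
G_2 = 7. HB_5(7) = 5 + 2. Bump = 8. G_3 = 7.
G_3 = 7. HB_6(7) = 6 + 1. Bump = 8. G_4 = 7.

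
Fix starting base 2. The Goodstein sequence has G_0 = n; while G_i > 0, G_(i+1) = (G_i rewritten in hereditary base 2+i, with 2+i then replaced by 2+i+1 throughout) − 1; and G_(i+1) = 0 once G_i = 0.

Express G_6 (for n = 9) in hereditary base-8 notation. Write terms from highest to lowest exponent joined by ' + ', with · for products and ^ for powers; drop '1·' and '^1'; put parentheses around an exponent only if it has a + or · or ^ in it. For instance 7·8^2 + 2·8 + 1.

base 2: 9 = 2^(2 + 1) + 1; at 3: 3^(3 + 1) + 1 = 82; next = 81
base 3: 81 = 3^(3 + 1); at 4: 4^(4 + 1) = 1024; next = 1023
base 4: 1023 = 3·4^4 + 3·4^3 + 3·4^2 + 3·4 + 3; at 5: 3·5^5 + 3·5^3 + 3·5^2 + 3·5 + 3 = 9843; next = 9842
base 5: 9842 = 3·5^5 + 3·5^3 + 3·5^2 + 3·5 + 2; at 6: 3·6^6 + 3·6^3 + 3·6^2 + 3·6 + 2 = 140744; next = 140743
base 6: 140743 = 3·6^6 + 3·6^3 + 3·6^2 + 3·6 + 1; at 7: 3·7^7 + 3·7^3 + 3·7^2 + 3·7 + 1 = 2471827; next = 2471826
base 7: 2471826 = 3·7^7 + 3·7^3 + 3·7^2 + 3·7; at 8: 3·8^8 + 3·8^3 + 3·8^2 + 3·8 = 50333400; next = 50333399
base 8: 50333399 = 3·8^8 + 3·8^3 + 3·8^2 + 2·8 + 7; at 9: 3·9^9 + 3·9^3 + 3·9^2 + 2·9 + 7 = 1162263922; next = 1162263921

3·8^8 + 3·8^3 + 3·8^2 + 2·8 + 7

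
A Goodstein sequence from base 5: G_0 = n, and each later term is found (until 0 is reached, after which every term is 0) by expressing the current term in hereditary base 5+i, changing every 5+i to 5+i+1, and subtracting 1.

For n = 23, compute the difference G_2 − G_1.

3

base 5: 23 = 4·5 + 3; at 6: 4·6 + 3 = 27; next = 26
base 6: 26 = 4·6 + 2; at 7: 4·7 + 2 = 30; next = 29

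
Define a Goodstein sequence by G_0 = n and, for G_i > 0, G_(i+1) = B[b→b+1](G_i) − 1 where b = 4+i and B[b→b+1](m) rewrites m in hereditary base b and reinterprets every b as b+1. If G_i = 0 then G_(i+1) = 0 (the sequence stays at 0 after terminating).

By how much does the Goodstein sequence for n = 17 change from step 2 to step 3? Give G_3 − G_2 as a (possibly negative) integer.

4

17 —HB4→ 4^2 + 1 —bump→ 5^2 + 1 = 26 —(−1)→ 25
25 —HB5→ 5^2 —bump→ 6^2 = 36 —(−1)→ 35
35 —HB6→ 5·6 + 5 —bump→ 5·7 + 5 = 40 —(−1)→ 39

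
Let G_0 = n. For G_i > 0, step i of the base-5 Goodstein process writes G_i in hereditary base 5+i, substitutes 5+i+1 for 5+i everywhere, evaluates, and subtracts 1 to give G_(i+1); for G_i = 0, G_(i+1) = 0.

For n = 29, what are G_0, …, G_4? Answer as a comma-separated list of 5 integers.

29, 39, 51, 65, 81

base 5: 29 = 5^2 + 4; at 6: 6^2 + 4 = 40; next = 39
base 6: 39 = 6^2 + 3; at 7: 7^2 + 3 = 52; next = 51
base 7: 51 = 7^2 + 2; at 8: 8^2 + 2 = 66; next = 65
base 8: 65 = 8^2 + 1; at 9: 9^2 + 1 = 82; next = 81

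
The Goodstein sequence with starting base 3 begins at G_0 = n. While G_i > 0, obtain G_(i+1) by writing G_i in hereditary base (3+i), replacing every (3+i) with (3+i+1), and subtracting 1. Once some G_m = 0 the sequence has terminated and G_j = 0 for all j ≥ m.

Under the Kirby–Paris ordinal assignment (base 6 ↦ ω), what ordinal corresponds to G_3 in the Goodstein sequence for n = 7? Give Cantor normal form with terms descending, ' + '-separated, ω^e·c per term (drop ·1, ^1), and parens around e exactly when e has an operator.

ω + 3

G_0 = 7. HB_3(7) = 2·3 + 1. Bump = 9. G_1 = 8.
G_1 = 8. HB_4(8) = 2·4. Bump = 10. G_2 = 9.
G_2 = 9. HB_5(9) = 5 + 4. Bump = 10. G_3 = 9.
G_3 = 9. HB_6(9) = 6 + 3. Bump = 10. G_4 = 9.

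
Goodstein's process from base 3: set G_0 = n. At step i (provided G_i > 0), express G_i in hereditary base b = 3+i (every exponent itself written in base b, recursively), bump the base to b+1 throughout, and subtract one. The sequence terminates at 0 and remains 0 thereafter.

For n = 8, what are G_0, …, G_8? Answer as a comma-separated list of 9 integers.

base 3: 8 = 2·3 + 2; at 4: 2·4 + 2 = 10; next = 9
base 4: 9 = 2·4 + 1; at 5: 2·5 + 1 = 11; next = 10
base 5: 10 = 2·5; at 6: 2·6 = 12; next = 11
base 6: 11 = 6 + 5; at 7: 7 + 5 = 12; next = 11
base 7: 11 = 7 + 4; at 8: 8 + 4 = 12; next = 11
base 8: 11 = 8 + 3; at 9: 9 + 3 = 12; next = 11
base 9: 11 = 9 + 2; at 10: 10 + 2 = 12; next = 11
base 10: 11 = 10 + 1; at 11: 11 + 1 = 12; next = 11

8, 9, 10, 11, 11, 11, 11, 11, 11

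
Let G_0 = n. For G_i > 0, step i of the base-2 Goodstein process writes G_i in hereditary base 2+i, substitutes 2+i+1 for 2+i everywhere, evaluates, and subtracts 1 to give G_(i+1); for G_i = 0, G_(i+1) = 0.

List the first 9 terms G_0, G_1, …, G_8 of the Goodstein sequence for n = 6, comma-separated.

6, 29, 257, 3125, 46655, 98039, 187243, 332147, 555551

i=0: 6 = 2^2 + 2 (b=2); 2→3: 3^3 + 3 = 30; 30−1 = 29
i=1: 29 = 3^3 + 2 (b=3); 3→4: 4^4 + 2 = 258; 258−1 = 257
i=2: 257 = 4^4 + 1 (b=4); 4→5: 5^5 + 1 = 3126; 3126−1 = 3125
i=3: 3125 = 5^5 (b=5); 5→6: 6^6 = 46656; 46656−1 = 46655
i=4: 46655 = 5·6^5 + 5·6^4 + 5·6^3 + 5·6^2 + 5·6 + 5 (b=6); 6→7: 5·7^5 + 5·7^4 + 5·7^3 + 5·7^2 + 5·7 + 5 = 98040; 98040−1 = 98039
i=5: 98039 = 5·7^5 + 5·7^4 + 5·7^3 + 5·7^2 + 5·7 + 4 (b=7); 7→8: 5·8^5 + 5·8^4 + 5·8^3 + 5·8^2 + 5·8 + 4 = 187244; 187244−1 = 187243
i=6: 187243 = 5·8^5 + 5·8^4 + 5·8^3 + 5·8^2 + 5·8 + 3 (b=8); 8→9: 5·9^5 + 5·9^4 + 5·9^3 + 5·9^2 + 5·9 + 3 = 332148; 332148−1 = 332147
i=7: 332147 = 5·9^5 + 5·9^4 + 5·9^3 + 5·9^2 + 5·9 + 2 (b=9); 9→10: 5·10^5 + 5·10^4 + 5·10^3 + 5·10^2 + 5·10 + 2 = 555552; 555552−1 = 555551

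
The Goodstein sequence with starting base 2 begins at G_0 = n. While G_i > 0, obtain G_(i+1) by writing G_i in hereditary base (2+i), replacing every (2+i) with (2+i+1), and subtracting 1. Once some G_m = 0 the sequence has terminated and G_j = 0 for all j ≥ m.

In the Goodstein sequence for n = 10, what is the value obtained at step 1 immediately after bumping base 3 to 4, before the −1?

1026

base 2: 10 = 2^(2 + 1) + 2; at 3: 3^(3 + 1) + 3 = 84; next = 83
base 3: 83 = 3^(3 + 1) + 2; at 4: 4^(4 + 1) + 2 = 1026; next = 1025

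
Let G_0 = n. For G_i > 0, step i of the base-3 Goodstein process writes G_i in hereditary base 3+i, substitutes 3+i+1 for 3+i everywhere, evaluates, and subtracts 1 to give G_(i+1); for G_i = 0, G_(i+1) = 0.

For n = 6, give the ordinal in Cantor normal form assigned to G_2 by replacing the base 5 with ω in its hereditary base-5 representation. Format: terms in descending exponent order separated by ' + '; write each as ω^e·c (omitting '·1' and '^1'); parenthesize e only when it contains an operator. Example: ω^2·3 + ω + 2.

G_0 = 6. HB_3(6) = 2·3. Bump = 8. G_1 = 7.
G_1 = 7. HB_4(7) = 4 + 3. Bump = 8. G_2 = 7.
G_2 = 7. HB_5(7) = 5 + 2. Bump = 8. G_3 = 7.

ω + 2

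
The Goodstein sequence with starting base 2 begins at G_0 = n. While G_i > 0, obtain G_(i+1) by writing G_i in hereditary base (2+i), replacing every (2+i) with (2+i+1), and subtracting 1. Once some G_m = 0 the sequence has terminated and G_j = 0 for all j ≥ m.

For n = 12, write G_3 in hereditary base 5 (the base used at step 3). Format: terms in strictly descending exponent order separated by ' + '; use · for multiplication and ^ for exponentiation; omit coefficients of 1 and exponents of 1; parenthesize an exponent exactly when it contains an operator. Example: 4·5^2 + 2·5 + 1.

i=0: 12 = 2^(2 + 1) + 2^2 (b=2); 2→3: 3^(3 + 1) + 3^3 = 108; 108−1 = 107
i=1: 107 = 3^(3 + 1) + 2·3^2 + 2·3 + 2 (b=3); 3→4: 4^(4 + 1) + 2·4^2 + 2·4 + 2 = 1066; 1066−1 = 1065
i=2: 1065 = 4^(4 + 1) + 2·4^2 + 2·4 + 1 (b=4); 4→5: 5^(5 + 1) + 2·5^2 + 2·5 + 1 = 15686; 15686−1 = 15685

5^(5 + 1) + 2·5^2 + 2·5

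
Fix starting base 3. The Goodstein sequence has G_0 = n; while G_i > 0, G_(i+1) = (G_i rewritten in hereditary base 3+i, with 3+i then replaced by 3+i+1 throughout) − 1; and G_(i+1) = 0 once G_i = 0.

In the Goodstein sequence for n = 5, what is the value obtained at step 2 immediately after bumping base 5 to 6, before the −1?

6

base 3: 5 = 3 + 2; at 4: 4 + 2 = 6; next = 5
base 4: 5 = 4 + 1; at 5: 5 + 1 = 6; next = 5
base 5: 5 = 5; at 6: 6 = 6; next = 5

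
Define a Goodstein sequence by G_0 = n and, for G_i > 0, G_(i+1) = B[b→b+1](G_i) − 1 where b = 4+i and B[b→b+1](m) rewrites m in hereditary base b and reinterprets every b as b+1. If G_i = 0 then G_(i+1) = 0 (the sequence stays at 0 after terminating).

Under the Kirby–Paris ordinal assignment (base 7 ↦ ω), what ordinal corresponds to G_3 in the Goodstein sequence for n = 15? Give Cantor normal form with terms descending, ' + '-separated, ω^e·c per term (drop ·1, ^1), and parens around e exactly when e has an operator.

G_0=15  [base 4] 3·4 + 3  →[4↦5]→  3·5 + 3 = 18  −1 ⇒ G_1=17
G_1=17  [base 5] 3·5 + 2  →[5↦6]→  3·6 + 2 = 20  −1 ⇒ G_2=19
G_2=19  [base 6] 3·6 + 1  →[6↦7]→  3·7 + 1 = 22  −1 ⇒ G_3=21
G_3=21  [base 7] 3·7  →[7↦8]→  3·8 = 24  −1 ⇒ G_4=23

ω·3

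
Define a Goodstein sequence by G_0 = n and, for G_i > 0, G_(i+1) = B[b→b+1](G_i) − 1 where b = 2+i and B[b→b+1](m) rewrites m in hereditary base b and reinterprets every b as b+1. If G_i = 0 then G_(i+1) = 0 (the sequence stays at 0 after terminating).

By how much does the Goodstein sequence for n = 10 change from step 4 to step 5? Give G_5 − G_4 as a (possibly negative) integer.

i=0: 10 = 2^(2 + 1) + 2 (b=2); 2→3: 3^(3 + 1) + 3 = 84; 84−1 = 83
i=1: 83 = 3^(3 + 1) + 2 (b=3); 3→4: 4^(4 + 1) + 2 = 1026; 1026−1 = 1025
i=2: 1025 = 4^(4 + 1) + 1 (b=4); 4→5: 5^(5 + 1) + 1 = 15626; 15626−1 = 15625
i=3: 15625 = 5^(5 + 1) (b=5); 5→6: 6^(6 + 1) = 279936; 279936−1 = 279935
i=4: 279935 = 5·6^6 + 5·6^5 + 5·6^4 + 5·6^3 + 5·6^2 + 5·6 + 5 (b=6); 6→7: 5·7^7 + 5·7^5 + 5·7^4 + 5·7^3 + 5·7^2 + 5·7 + 5 = 4215755; 4215755−1 = 4215754

3935819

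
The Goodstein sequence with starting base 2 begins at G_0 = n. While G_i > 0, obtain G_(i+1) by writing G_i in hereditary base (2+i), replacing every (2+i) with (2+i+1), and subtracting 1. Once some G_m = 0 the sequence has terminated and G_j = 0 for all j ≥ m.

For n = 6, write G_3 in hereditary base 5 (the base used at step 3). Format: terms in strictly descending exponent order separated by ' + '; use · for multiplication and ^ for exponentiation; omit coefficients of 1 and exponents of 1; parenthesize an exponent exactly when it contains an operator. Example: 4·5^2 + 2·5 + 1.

5^5

(0) 6|_2 = 2^2 + 2 ↦ 3^3 + 3|_3 = 30 ⇒ 29
(1) 29|_3 = 3^3 + 2 ↦ 4^4 + 2|_4 = 258 ⇒ 257
(2) 257|_4 = 4^4 + 1 ↦ 5^5 + 1|_5 = 3126 ⇒ 3125
(3) 3125|_5 = 5^5 ↦ 6^6|_6 = 46656 ⇒ 46655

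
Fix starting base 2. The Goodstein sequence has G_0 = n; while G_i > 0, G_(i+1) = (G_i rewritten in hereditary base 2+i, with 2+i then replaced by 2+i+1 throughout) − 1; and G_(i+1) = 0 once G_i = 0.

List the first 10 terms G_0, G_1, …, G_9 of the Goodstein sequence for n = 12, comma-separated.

12, 107, 1065, 15685, 280019, 5764910, 134217867, 3486784574, 100000000211, 3138428376974

12 —HB2→ 2^(2 + 1) + 2^2 —bump→ 3^(3 + 1) + 3^3 = 108 —(−1)→ 107
107 —HB3→ 3^(3 + 1) + 2·3^2 + 2·3 + 2 —bump→ 4^(4 + 1) + 2·4^2 + 2·4 + 2 = 1066 —(−1)→ 1065
1065 —HB4→ 4^(4 + 1) + 2·4^2 + 2·4 + 1 —bump→ 5^(5 + 1) + 2·5^2 + 2·5 + 1 = 15686 —(−1)→ 15685
15685 —HB5→ 5^(5 + 1) + 2·5^2 + 2·5 —bump→ 6^(6 + 1) + 2·6^2 + 2·6 = 280020 —(−1)→ 280019
280019 —HB6→ 6^(6 + 1) + 2·6^2 + 6 + 5 —bump→ 7^(7 + 1) + 2·7^2 + 7 + 5 = 5764911 —(−1)→ 5764910
5764910 —HB7→ 7^(7 + 1) + 2·7^2 + 7 + 4 —bump→ 8^(8 + 1) + 2·8^2 + 8 + 4 = 134217868 —(−1)→ 134217867
134217867 —HB8→ 8^(8 + 1) + 2·8^2 + 8 + 3 —bump→ 9^(9 + 1) + 2·9^2 + 9 + 3 = 3486784575 —(−1)→ 3486784574
3486784574 —HB9→ 9^(9 + 1) + 2·9^2 + 9 + 2 —bump→ 10^(10 + 1) + 2·10^2 + 10 + 2 = 100000000212 —(−1)→ 100000000211
100000000211 —HB10→ 10^(10 + 1) + 2·10^2 + 10 + 1 —bump→ 11^(11 + 1) + 2·11^2 + 11 + 1 = 3138428376975 —(−1)→ 3138428376974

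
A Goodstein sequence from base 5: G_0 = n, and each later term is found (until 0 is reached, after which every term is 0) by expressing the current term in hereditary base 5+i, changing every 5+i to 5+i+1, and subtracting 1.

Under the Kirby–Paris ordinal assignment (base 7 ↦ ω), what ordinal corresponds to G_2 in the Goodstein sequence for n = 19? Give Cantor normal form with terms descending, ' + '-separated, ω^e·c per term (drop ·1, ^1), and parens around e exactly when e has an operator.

19 —HB5→ 3·5 + 4 —bump→ 3·6 + 4 = 22 —(−1)→ 21
21 —HB6→ 3·6 + 3 —bump→ 3·7 + 3 = 24 —(−1)→ 23
23 —HB7→ 3·7 + 2 —bump→ 3·8 + 2 = 26 —(−1)→ 25

ω·3 + 2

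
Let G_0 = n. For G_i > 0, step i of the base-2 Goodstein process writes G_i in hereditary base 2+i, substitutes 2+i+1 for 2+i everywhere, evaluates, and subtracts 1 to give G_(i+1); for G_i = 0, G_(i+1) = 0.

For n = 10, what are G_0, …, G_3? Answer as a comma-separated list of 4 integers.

10, 83, 1025, 15625

[0] 10 ≡ 2^(2 + 1) + 2 (base 2). Lift 3: 84. −1: 83.
[1] 83 ≡ 3^(3 + 1) + 2 (base 3). Lift 4: 1026. −1: 1025.
[2] 1025 ≡ 4^(4 + 1) + 1 (base 4). Lift 5: 15626. −1: 15625.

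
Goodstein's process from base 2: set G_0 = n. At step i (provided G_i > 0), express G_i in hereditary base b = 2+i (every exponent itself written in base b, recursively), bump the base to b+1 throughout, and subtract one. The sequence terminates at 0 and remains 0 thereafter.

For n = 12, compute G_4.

280019

[0] 12 ≡ 2^(2 + 1) + 2^2 (base 2). Lift 3: 108. −1: 107.
[1] 107 ≡ 3^(3 + 1) + 2·3^2 + 2·3 + 2 (base 3). Lift 4: 1066. −1: 1065.
[2] 1065 ≡ 4^(4 + 1) + 2·4^2 + 2·4 + 1 (base 4). Lift 5: 15686. −1: 15685.
[3] 15685 ≡ 5^(5 + 1) + 2·5^2 + 2·5 (base 5). Lift 6: 280020. −1: 280019.
[4] 280019 ≡ 6^(6 + 1) + 2·6^2 + 6 + 5 (base 6). Lift 7: 5764911. −1: 5764910.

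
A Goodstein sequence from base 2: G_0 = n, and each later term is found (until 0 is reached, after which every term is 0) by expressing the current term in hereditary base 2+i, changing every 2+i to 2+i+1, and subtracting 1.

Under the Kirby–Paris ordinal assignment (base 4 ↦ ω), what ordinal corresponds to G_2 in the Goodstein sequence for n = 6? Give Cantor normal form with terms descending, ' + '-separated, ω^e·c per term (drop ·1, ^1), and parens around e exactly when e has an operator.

i=0: 6 = 2^2 + 2 (b=2); 2→3: 3^3 + 3 = 30; 30−1 = 29
i=1: 29 = 3^3 + 2 (b=3); 3→4: 4^4 + 2 = 258; 258−1 = 257
i=2: 257 = 4^4 + 1 (b=4); 4→5: 5^5 + 1 = 3126; 3126−1 = 3125

ω^ω + 1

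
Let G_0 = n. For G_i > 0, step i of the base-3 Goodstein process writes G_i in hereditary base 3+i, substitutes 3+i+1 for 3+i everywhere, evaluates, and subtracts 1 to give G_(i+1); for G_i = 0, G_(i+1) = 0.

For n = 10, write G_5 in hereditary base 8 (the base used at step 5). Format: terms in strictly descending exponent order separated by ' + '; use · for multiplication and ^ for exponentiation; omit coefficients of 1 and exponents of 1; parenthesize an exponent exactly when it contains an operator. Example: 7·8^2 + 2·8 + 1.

G_0 = 10. HB_3(10) = 3^2 + 1. Bump = 17. G_1 = 16.
G_1 = 16. HB_4(16) = 4^2. Bump = 25. G_2 = 24.
G_2 = 24. HB_5(24) = 4·5 + 4. Bump = 28. G_3 = 27.
G_3 = 27. HB_6(27) = 4·6 + 3. Bump = 31. G_4 = 30.
G_4 = 30. HB_7(30) = 4·7 + 2. Bump = 34. G_5 = 33.
G_5 = 33. HB_8(33) = 4·8 + 1. Bump = 37. G_6 = 36.

4·8 + 1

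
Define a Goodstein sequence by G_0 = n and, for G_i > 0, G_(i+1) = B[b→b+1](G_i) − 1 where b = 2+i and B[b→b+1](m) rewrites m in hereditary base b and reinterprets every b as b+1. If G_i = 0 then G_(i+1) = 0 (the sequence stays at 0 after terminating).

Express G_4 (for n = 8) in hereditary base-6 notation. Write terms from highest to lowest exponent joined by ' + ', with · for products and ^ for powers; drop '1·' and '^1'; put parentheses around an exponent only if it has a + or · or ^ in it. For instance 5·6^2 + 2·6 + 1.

2·6^6 + 2·6^2 + 6 + 5

(0) 8|_2 = 2^(2 + 1) ↦ 3^(3 + 1)|_3 = 81 ⇒ 80
(1) 80|_3 = 2·3^3 + 2·3^2 + 2·3 + 2 ↦ 2·4^4 + 2·4^2 + 2·4 + 2|_4 = 554 ⇒ 553
(2) 553|_4 = 2·4^4 + 2·4^2 + 2·4 + 1 ↦ 2·5^5 + 2·5^2 + 2·5 + 1|_5 = 6311 ⇒ 6310
(3) 6310|_5 = 2·5^5 + 2·5^2 + 2·5 ↦ 2·6^6 + 2·6^2 + 2·6|_6 = 93396 ⇒ 93395
(4) 93395|_6 = 2·6^6 + 2·6^2 + 6 + 5 ↦ 2·7^7 + 2·7^2 + 7 + 5|_7 = 1647196 ⇒ 1647195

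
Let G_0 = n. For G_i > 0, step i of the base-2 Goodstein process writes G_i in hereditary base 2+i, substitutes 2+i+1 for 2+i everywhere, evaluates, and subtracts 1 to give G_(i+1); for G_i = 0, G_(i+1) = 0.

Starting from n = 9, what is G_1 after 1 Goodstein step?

9 —HB2→ 2^(2 + 1) + 1 —bump→ 3^(3 + 1) + 1 = 82 —(−1)→ 81
81 —HB3→ 3^(3 + 1) —bump→ 4^(4 + 1) = 1024 —(−1)→ 1023

81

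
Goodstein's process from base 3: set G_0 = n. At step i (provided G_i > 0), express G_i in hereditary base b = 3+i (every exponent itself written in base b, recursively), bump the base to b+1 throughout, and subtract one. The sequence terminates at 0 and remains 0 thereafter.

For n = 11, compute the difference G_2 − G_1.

8

base 3: 11 = 3^2 + 2; at 4: 4^2 + 2 = 18; next = 17
base 4: 17 = 4^2 + 1; at 5: 5^2 + 1 = 26; next = 25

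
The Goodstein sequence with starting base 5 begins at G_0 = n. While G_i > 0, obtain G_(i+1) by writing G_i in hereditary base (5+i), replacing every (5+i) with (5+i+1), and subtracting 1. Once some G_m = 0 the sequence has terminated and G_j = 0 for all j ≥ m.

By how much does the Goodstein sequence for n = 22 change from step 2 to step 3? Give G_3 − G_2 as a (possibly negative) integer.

3

base 5: 22 = 4·5 + 2; at 6: 4·6 + 2 = 26; next = 25
base 6: 25 = 4·6 + 1; at 7: 4·7 + 1 = 29; next = 28
base 7: 28 = 4·7; at 8: 4·8 = 32; next = 31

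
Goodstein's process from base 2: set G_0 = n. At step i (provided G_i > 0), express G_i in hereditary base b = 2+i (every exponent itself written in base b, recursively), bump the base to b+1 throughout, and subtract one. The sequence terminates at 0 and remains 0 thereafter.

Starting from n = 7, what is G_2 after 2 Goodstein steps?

G_0 = 7. HB_2(7) = 2^2 + 2 + 1. Bump = 31. G_1 = 30.
G_1 = 30. HB_3(30) = 3^3 + 3. Bump = 260. G_2 = 259.
G_2 = 259. HB_4(259) = 4^4 + 3. Bump = 3128. G_3 = 3127.

259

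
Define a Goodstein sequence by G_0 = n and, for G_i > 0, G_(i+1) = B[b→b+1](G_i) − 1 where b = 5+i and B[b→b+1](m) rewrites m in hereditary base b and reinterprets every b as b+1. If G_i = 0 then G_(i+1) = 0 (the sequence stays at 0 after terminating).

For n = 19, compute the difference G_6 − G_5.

1

G_0 = 19. HB_5(19) = 3·5 + 4. Bump = 22. G_1 = 21.
G_1 = 21. HB_6(21) = 3·6 + 3. Bump = 24. G_2 = 23.
G_2 = 23. HB_7(23) = 3·7 + 2. Bump = 26. G_3 = 25.
G_3 = 25. HB_8(25) = 3·8 + 1. Bump = 28. G_4 = 27.
G_4 = 27. HB_9(27) = 3·9. Bump = 30. G_5 = 29.
G_5 = 29. HB_10(29) = 2·10 + 9. Bump = 31. G_6 = 30.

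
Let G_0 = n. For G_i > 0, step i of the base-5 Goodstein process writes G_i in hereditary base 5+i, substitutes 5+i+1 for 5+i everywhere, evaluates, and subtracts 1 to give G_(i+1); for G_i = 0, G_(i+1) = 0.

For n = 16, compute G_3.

16 —HB5→ 3·5 + 1 —bump→ 3·6 + 1 = 19 —(−1)→ 18
18 —HB6→ 3·6 —bump→ 3·7 = 21 —(−1)→ 20
20 —HB7→ 2·7 + 6 —bump→ 2·8 + 6 = 22 —(−1)→ 21
21 —HB8→ 2·8 + 5 —bump→ 2·9 + 5 = 23 —(−1)→ 22

21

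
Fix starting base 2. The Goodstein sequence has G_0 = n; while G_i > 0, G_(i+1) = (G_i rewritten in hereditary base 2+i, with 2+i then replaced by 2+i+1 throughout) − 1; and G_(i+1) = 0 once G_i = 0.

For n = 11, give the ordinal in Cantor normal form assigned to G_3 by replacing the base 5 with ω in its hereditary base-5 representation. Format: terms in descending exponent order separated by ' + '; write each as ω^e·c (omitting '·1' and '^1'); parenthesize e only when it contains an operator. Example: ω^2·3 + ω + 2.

11 —HB2→ 2^(2 + 1) + 2 + 1 —bump→ 3^(3 + 1) + 3 + 1 = 85 —(−1)→ 84
84 —HB3→ 3^(3 + 1) + 3 —bump→ 4^(4 + 1) + 4 = 1028 —(−1)→ 1027
1027 —HB4→ 4^(4 + 1) + 3 —bump→ 5^(5 + 1) + 3 = 15628 —(−1)→ 15627
15627 —HB5→ 5^(5 + 1) + 2 —bump→ 6^(6 + 1) + 2 = 279938 —(−1)→ 279937

ω^(ω + 1) + 2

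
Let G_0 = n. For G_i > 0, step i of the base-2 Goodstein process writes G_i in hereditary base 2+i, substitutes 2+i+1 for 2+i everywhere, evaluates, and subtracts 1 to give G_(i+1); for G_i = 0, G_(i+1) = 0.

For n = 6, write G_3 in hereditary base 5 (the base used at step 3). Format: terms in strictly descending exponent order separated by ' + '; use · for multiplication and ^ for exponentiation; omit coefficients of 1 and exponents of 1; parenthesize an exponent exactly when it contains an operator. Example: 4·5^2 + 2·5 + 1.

5^5

[0] 6 ≡ 2^2 + 2 (base 2). Lift 3: 30. −1: 29.
[1] 29 ≡ 3^3 + 2 (base 3). Lift 4: 258. −1: 257.
[2] 257 ≡ 4^4 + 1 (base 4). Lift 5: 3126. −1: 3125.
[3] 3125 ≡ 5^5 (base 5). Lift 6: 46656. −1: 46655.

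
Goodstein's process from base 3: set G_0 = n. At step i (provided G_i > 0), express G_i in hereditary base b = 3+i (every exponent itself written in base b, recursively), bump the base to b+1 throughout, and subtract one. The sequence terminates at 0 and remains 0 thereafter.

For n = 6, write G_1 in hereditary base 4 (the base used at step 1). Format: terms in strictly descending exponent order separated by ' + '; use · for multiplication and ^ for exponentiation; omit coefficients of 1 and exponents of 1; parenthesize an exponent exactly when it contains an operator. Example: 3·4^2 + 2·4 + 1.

4 + 3

G_0 = 6. HB_3(6) = 2·3. Bump = 8. G_1 = 7.
G_1 = 7. HB_4(7) = 4 + 3. Bump = 8. G_2 = 7.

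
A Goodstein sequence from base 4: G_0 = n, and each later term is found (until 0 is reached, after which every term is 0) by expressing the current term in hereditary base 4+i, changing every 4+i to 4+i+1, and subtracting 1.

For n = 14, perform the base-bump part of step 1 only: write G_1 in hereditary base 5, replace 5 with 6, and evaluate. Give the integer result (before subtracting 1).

(0) 14|_4 = 3·4 + 2 ↦ 3·5 + 2|_5 = 17 ⇒ 16
(1) 16|_5 = 3·5 + 1 ↦ 3·6 + 1|_6 = 19 ⇒ 18

19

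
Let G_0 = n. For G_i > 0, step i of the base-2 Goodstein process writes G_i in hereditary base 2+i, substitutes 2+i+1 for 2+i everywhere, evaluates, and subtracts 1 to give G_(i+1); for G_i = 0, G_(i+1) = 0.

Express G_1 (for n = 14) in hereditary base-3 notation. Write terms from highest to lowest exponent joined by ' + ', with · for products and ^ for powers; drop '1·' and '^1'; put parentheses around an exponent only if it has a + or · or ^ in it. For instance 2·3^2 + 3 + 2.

3^(3 + 1) + 3^3 + 2

[0] 14 ≡ 2^(2 + 1) + 2^2 + 2 (base 2). Lift 3: 111. −1: 110.
[1] 110 ≡ 3^(3 + 1) + 3^3 + 2 (base 3). Lift 4: 1282. −1: 1281.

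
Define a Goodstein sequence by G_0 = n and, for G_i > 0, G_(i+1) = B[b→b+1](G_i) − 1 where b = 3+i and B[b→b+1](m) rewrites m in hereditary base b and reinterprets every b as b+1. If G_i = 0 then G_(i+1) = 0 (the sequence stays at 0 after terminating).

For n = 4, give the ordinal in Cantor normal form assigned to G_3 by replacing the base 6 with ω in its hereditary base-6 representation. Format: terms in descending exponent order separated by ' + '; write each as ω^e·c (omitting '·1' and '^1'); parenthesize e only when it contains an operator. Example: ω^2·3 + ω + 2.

3

base 3: 4 = 3 + 1; at 4: 4 + 1 = 5; next = 4
base 4: 4 = 4; at 5: 5 = 5; next = 4
base 5: 4 = 4; at 6: 4 = 4; next = 3
base 6: 3 = 3; at 7: 3 = 3; next = 2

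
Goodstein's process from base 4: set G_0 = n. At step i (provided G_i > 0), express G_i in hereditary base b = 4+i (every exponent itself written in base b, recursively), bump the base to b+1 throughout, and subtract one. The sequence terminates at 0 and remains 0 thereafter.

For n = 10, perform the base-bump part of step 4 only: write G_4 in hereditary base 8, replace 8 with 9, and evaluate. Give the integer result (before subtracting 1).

14

base 4: 10 = 2·4 + 2; at 5: 2·5 + 2 = 12; next = 11
base 5: 11 = 2·5 + 1; at 6: 2·6 + 1 = 13; next = 12
base 6: 12 = 2·6; at 7: 2·7 = 14; next = 13
base 7: 13 = 7 + 6; at 8: 8 + 6 = 14; next = 13
base 8: 13 = 8 + 5; at 9: 9 + 5 = 14; next = 13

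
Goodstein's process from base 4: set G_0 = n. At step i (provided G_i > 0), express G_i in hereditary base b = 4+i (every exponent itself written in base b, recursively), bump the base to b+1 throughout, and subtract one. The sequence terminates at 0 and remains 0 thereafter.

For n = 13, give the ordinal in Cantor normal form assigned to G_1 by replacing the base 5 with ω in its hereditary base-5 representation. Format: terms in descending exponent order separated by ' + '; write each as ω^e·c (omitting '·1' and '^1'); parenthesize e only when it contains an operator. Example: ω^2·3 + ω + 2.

ω·3

G_0=13  [base 4] 3·4 + 1  →[4↦5]→  3·5 + 1 = 16  −1 ⇒ G_1=15
G_1=15  [base 5] 3·5  →[5↦6]→  3·6 = 18  −1 ⇒ G_2=17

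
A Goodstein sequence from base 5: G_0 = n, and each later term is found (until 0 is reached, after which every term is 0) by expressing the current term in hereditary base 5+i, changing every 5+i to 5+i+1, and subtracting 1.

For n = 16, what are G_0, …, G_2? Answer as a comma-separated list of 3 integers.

16, 18, 20

i=0: 16 = 3·5 + 1 (b=5); 5→6: 3·6 + 1 = 19; 19−1 = 18
i=1: 18 = 3·6 (b=6); 6→7: 3·7 = 21; 21−1 = 20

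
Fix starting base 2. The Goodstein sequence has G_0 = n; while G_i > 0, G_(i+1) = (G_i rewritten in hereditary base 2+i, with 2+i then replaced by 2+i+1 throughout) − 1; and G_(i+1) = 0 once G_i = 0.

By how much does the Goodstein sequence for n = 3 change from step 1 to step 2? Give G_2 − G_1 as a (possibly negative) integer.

G_0 = 3. HB_2(3) = 2 + 1. Bump = 4. G_1 = 3.
G_1 = 3. HB_3(3) = 3. Bump = 4. G_2 = 3.

0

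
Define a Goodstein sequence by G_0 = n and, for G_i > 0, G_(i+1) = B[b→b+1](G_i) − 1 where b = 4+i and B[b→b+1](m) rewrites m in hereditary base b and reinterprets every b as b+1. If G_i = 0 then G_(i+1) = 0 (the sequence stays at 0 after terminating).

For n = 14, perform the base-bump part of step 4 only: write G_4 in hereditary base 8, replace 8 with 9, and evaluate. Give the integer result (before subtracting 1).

23

G_0 = 14. HB_4(14) = 3·4 + 2. Bump = 17. G_1 = 16.
G_1 = 16. HB_5(16) = 3·5 + 1. Bump = 19. G_2 = 18.
G_2 = 18. HB_6(18) = 3·6. Bump = 21. G_3 = 20.
G_3 = 20. HB_7(20) = 2·7 + 6. Bump = 22. G_4 = 21.
G_4 = 21. HB_8(21) = 2·8 + 5. Bump = 23. G_5 = 22.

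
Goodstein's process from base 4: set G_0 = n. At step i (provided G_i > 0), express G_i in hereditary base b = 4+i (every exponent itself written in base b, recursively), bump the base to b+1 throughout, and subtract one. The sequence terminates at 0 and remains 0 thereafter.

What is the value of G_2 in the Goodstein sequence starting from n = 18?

base 4: 18 = 4^2 + 2; at 5: 5^2 + 2 = 27; next = 26
base 5: 26 = 5^2 + 1; at 6: 6^2 + 1 = 37; next = 36
base 6: 36 = 6^2; at 7: 7^2 = 49; next = 48

36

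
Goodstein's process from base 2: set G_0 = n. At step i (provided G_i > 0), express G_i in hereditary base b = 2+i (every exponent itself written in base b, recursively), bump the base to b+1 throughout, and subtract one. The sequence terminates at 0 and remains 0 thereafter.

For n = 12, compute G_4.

280019

G_0=12  [base 2] 2^(2 + 1) + 2^2  →[2↦3]→  3^(3 + 1) + 3^3 = 108  −1 ⇒ G_1=107
G_1=107  [base 3] 3^(3 + 1) + 2·3^2 + 2·3 + 2  →[3↦4]→  4^(4 + 1) + 2·4^2 + 2·4 + 2 = 1066  −1 ⇒ G_2=1065
G_2=1065  [base 4] 4^(4 + 1) + 2·4^2 + 2·4 + 1  →[4↦5]→  5^(5 + 1) + 2·5^2 + 2·5 + 1 = 15686  −1 ⇒ G_3=15685
G_3=15685  [base 5] 5^(5 + 1) + 2·5^2 + 2·5  →[5↦6]→  6^(6 + 1) + 2·6^2 + 2·6 = 280020  −1 ⇒ G_4=280019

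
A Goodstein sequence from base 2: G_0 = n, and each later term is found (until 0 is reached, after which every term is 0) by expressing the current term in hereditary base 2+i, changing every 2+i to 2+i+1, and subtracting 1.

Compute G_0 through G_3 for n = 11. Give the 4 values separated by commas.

11, 84, 1027, 15627

base 2: 11 = 2^(2 + 1) + 2 + 1; at 3: 3^(3 + 1) + 3 + 1 = 85; next = 84
base 3: 84 = 3^(3 + 1) + 3; at 4: 4^(4 + 1) + 4 = 1028; next = 1027
base 4: 1027 = 4^(4 + 1) + 3; at 5: 5^(5 + 1) + 3 = 15628; next = 15627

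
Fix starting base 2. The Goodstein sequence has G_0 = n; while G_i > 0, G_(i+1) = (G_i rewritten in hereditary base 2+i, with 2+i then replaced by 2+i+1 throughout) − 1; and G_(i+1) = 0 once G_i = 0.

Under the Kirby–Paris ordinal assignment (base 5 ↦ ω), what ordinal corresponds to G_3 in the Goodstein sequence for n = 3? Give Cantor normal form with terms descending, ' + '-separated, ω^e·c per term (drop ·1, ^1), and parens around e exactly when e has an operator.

2

base 2: 3 = 2 + 1; at 3: 3 + 1 = 4; next = 3
base 3: 3 = 3; at 4: 4 = 4; next = 3
base 4: 3 = 3; at 5: 3 = 3; next = 2
base 5: 2 = 2; at 6: 2 = 2; next = 1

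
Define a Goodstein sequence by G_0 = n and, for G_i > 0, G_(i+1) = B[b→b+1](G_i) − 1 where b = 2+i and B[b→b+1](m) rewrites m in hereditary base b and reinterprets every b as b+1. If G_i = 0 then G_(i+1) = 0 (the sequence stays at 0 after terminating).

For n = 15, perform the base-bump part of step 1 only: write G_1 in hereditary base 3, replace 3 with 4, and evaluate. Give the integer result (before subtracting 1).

base 2: 15 = 2^(2 + 1) + 2^2 + 2 + 1; at 3: 3^(3 + 1) + 3^3 + 3 + 1 = 112; next = 111
base 3: 111 = 3^(3 + 1) + 3^3 + 3; at 4: 4^(4 + 1) + 4^4 + 4 = 1284; next = 1283

1284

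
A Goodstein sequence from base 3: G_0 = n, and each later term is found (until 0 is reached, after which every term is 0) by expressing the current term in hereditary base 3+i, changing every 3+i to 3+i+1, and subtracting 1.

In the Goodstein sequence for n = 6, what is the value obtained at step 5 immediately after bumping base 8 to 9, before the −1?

7

G_0 = 6. HB_3(6) = 2·3. Bump = 8. G_1 = 7.
G_1 = 7. HB_4(7) = 4 + 3. Bump = 8. G_2 = 7.
G_2 = 7. HB_5(7) = 5 + 2. Bump = 8. G_3 = 7.
G_3 = 7. HB_6(7) = 6 + 1. Bump = 8. G_4 = 7.
G_4 = 7. HB_7(7) = 7. Bump = 8. G_5 = 7.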